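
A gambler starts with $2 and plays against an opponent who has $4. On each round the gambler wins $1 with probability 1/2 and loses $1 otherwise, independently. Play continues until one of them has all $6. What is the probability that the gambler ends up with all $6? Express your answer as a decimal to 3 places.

0.333

With a fair step, P(i) = ½P(i−1) + ½P(i+1) with P(0)=0, P(6)=1 has the linear solution P(i) = i/6.
P(2) = 2/6 = 1/3 ≈ 0.333.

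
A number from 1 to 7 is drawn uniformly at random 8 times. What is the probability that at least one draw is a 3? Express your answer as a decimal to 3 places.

0.709

P(no draw is a 3) = (6/7)^8 ≈ 0.291.
P(at least one) = 1 − 0.291 = 0.709.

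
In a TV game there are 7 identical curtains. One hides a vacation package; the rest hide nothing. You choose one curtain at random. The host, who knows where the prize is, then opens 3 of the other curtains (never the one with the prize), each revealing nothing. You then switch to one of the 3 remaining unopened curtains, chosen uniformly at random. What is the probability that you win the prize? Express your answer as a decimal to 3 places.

Your original curtain holds the prize with probability 1/7, so the other 6 collectively hold it with probability 6/7.
The host can always find 3 empty curtains to open, so the reveals don't change that 6/7; it is now spread over the 3 remaining unopened curtains.
P(win by switching) = (6/7) · (1/3) = 2/7 ≈ 0.286.

0.286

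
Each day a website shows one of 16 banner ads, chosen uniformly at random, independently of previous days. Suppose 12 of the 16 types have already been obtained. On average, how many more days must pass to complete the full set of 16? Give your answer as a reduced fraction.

100/3

Starting from 12 distinct types, each trial gives a new one with probability (16−i)/16 when i types are held, so the wait for the next new type is 16/(16−i).
E = 16/4 + 16/3 + 16/2 + 16/1 = 100/3.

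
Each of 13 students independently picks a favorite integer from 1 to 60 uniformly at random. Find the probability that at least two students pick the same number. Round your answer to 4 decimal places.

0.7537

It's easier to compute the probability that all 13 are distinct.
P(all distinct) = 60/60 · 59/60 · ··· · 48/60 ≈ 0.2463.
So the probability of at least one match is 1 − 0.2463 = 0.7537.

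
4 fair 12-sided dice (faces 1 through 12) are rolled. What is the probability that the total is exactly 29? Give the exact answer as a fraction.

265/5184

There are 12^4 = 20736 equally likely outcomes.
The number of ordered 4-tuples from {1,…,12} summing to 29 is 1060.
P(sum = 29) = 1060/20736 = 265/5184.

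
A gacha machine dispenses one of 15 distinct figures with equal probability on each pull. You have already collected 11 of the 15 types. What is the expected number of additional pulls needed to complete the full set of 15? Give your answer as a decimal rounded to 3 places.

Starting from 11 distinct types, each trial gives a new one with probability (15−i)/15 when i types are held, so the wait for the next new type is 15/(15−i).
E = 15/4 + 15/3 + 15/2 + 15/1 = 125/4 ≈ 31.250.

31.250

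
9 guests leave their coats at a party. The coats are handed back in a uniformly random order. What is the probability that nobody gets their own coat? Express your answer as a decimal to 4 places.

0.3679

This is the derangement probability: permutations of 9 with no fixed point.
D(9) = 9! · (1 − 1/1! + 1/2! − ··· + (−1)^9/9!) = 133496.
P = 133496/362880 = 16687/45360 ≈ 0.3679.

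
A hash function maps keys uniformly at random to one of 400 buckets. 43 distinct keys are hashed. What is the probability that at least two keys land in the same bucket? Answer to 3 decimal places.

It's easier to compute the probability that all 43 are distinct.
P(all distinct) = 400/400 · 399/400 · ··· · 358/400 ≈ 0.096.
So the probability of at least one match is 1 − 0.096 = 0.904.

0.904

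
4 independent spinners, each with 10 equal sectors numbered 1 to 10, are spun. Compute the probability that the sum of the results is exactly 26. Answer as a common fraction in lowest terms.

27/500

There are 10^4 = 10000 equally likely outcomes.
The number of ordered 4-tuples from {1,…,10} summing to 26 is 540.
P(sum = 26) = 540/10000 = 27/500.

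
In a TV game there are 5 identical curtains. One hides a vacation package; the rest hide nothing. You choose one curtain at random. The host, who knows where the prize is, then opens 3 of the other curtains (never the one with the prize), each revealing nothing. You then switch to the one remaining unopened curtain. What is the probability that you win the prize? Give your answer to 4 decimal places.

Your original curtain holds the prize with probability 1/5, so the other 4 collectively hold it with probability 4/5.
The host can always find 3 empty curtains to open, so the reveals don't change that 4/5; it is now spread over the 1 remaining unopened curtain.
P(win by switching) = (4/5) · (1/1) = 4/5 ≈ 0.8000.

0.8000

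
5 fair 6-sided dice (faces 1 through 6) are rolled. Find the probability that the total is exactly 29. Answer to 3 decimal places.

0.001

There are 6^5 = 7776 equally likely outcomes.
The number of ordered 5-tuples from {1,…,6} summing to 29 is 5.
P(sum = 29) = 5/7776 ≈ 0.001.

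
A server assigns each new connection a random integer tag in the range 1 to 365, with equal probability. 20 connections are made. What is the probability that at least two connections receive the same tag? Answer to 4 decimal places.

It's easier to compute the probability that all 20 are distinct.
P(all distinct) = 365/365 · 364/365 · ··· · 346/365 ≈ 0.5886.
So the probability of at least one match is 1 − 0.5886 = 0.4114.

0.4114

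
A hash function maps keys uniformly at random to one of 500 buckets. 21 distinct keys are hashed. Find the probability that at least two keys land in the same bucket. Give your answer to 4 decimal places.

It's easier to compute the probability that all 21 are distinct.
P(all distinct) = 500/500 · 499/500 · ··· · 480/500 ≈ 0.6532.
So the probability of at least one match is 1 − 0.6532 = 0.3468.

0.3468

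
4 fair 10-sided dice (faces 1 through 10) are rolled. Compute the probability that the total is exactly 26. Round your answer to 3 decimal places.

There are 10^4 = 10000 equally likely outcomes.
The number of ordered 4-tuples from {1,…,10} summing to 26 is 540.
P(sum = 26) = 540/10000 = 27/500 ≈ 0.054.

0.054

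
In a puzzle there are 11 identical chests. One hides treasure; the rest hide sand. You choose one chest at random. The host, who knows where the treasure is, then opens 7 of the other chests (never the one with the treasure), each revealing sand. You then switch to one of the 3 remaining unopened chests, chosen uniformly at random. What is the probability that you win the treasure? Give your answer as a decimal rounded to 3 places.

Your original chest holds the treasure with probability 1/11, so the other 10 collectively hold it with probability 10/11.
The host can always find 7 empty chests to open, so the reveals don't change that 10/11; it is now spread over the 3 remaining unopened chests.
P(win by switching) = (10/11) · (1/3) = 10/33 ≈ 0.303.

0.303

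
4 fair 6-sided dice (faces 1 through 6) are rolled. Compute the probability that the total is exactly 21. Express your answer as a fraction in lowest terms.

5/324

There are 6^4 = 1296 equally likely outcomes.
The number of ordered 4-tuples from {1,…,6} summing to 21 is 20.
P(sum = 21) = 20/1296 = 5/324.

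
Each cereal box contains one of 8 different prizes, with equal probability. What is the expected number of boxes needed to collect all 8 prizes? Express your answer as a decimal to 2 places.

After i distinct types are collected, each trial gives a new one with probability (8−i)/8, so the expected wait for the next new type is 8/(8−i).
E = 8/8 + 8/7 + 8/6 + 8/5 + 8/4 + 8/3 + 8/2 + 8/1 = 761/35 ≈ 21.74.

21.74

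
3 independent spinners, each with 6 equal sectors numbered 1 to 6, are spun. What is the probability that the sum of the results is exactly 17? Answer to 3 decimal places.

0.014

There are 6^3 = 216 equally likely outcomes.
The number of ordered 3-tuples from {1,…,6} summing to 17 is 3.
P(sum = 17) = 3/216 = 1/72 ≈ 0.014.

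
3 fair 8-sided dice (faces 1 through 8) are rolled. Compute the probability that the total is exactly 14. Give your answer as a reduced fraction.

3/32

There are 8^3 = 512 equally likely outcomes.
The number of ordered 3-tuples from {1,…,8} summing to 14 is 48.
P(sum = 14) = 48/512 = 3/32.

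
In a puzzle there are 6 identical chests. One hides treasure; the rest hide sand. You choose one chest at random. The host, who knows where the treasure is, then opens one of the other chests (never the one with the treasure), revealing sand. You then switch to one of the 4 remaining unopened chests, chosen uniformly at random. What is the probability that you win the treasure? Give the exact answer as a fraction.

5/24

Your original chest holds the treasure with probability 1/6, so the other 5 collectively hold it with probability 5/6.
The host can always find an empty chest to open, so this doesn't change that 5/6; it is now spread over the 4 remaining unopened chests.
P(win by switching) = (5/6) · (1/4) = 5/24.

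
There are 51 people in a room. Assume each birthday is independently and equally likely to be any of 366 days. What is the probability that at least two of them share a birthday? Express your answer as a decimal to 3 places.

0.974

It's easier to compute the probability that all 51 are distinct.
P(all distinct) = 366/366 · 365/366 · ··· · 316/366 ≈ 0.026.
So the probability of at least one match is 1 − 0.026 = 0.974.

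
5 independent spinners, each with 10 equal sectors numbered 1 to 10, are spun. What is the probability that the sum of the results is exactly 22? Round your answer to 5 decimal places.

There are 10^5 = 100000 equally likely outcomes.
The number of ordered 5-tuples from {1,…,10} summing to 22 is 4335.
P(sum = 22) = 4335/100000 = 867/20000 ≈ 0.04335.

0.04335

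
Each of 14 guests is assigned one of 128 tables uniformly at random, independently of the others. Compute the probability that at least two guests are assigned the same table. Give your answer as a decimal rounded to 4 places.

It's easier to compute the probability that all 14 are distinct.
P(all distinct) = 128/128 · 127/128 · ··· · 115/128 ≈ 0.4784.
So the probability of at least one match is 1 − 0.4784 = 0.5216.

0.5216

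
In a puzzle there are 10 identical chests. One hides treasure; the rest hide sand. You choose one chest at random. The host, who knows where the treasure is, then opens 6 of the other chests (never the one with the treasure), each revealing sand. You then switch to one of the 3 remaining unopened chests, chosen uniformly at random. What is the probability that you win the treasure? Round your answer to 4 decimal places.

Your original chest holds the treasure with probability 1/10, so the other 9 collectively hold it with probability 9/10.
The host can always find 6 empty chests to open, so the reveals don't change that 9/10; it is now spread over the 3 remaining unopened chests.
P(win by switching) = (9/10) · (1/3) = 3/10 ≈ 0.3000.

0.3000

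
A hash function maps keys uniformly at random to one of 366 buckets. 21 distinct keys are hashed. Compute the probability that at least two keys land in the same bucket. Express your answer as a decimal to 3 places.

0.443

It's easier to compute the probability that all 21 are distinct.
P(all distinct) = 366/366 · 365/366 · ··· · 346/366 ≈ 0.557.
So the probability of at least one match is 1 − 0.557 = 0.443.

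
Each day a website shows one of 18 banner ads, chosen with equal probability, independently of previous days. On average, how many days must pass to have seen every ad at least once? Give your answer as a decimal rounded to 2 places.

After i distinct types are collected, each trial gives a new one with probability (18−i)/18, so the expected wait for the next new type is 18/(18−i).
E = 18/18 + 18/17 + 18/16 + 18/15 + 18/14 + 18/13 + 18/12 + 18/11 + 18/10 + 18/9 + 18/8 + 18/7 + 18/6 + 18/5 + 18/4 + 18/3 + 18/2 + 18/1 = 42822903/680680 ≈ 62.91.

62.91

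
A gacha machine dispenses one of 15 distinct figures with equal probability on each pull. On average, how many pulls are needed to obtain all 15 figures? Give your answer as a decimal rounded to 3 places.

49.773

After i distinct types are collected, each trial gives a new one with probability (15−i)/15, so the expected wait for the next new type is 15/(15−i).
E = 15/15 + 15/14 + 15/13 + 15/12 + 15/11 + 15/10 + 15/9 + 15/8 + 15/7 + 15/6 + 15/5 + 15/4 + 15/3 + 15/2 + 15/1 = 1195757/24024 ≈ 49.773.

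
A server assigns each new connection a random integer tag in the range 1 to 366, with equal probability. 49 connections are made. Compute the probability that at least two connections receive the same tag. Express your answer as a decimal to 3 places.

0.965

It's easier to compute the probability that all 49 are distinct.
P(all distinct) = 366/366 · 365/366 · ··· · 318/366 ≈ 0.035.
So the probability of at least one match is 1 − 0.035 = 0.965.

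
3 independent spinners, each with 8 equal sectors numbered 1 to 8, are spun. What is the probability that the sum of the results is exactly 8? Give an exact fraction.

21/512

There are 8^3 = 512 equally likely outcomes.
The number of ordered 3-tuples from {1,…,8} summing to 8 is 21.
P(sum = 8) = 21/512.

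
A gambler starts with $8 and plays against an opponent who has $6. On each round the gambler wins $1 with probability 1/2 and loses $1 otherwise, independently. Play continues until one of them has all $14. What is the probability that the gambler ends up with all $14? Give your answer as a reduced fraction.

4/7

With a fair step, P(i) = ½P(i−1) + ½P(i+1) with P(0)=0, P(14)=1 has the linear solution P(i) = i/14.
P(8) = 8/14 = 4/7.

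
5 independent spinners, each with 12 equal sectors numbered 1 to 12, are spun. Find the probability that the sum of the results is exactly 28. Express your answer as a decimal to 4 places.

0.0431

There are 12^5 = 248832 equally likely outcomes.
The number of ordered 5-tuples from {1,…,12} summing to 28 is 10725.
P(sum = 28) = 10725/248832 = 3575/82944 ≈ 0.0431.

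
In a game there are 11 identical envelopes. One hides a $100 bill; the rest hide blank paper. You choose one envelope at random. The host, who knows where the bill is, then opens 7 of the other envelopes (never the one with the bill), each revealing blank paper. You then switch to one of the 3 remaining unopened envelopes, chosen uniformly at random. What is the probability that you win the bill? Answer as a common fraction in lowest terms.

Your original envelope holds the bill with probability 1/11, so the other 10 collectively hold it with probability 10/11.
The host can always find 7 empty envelopes to open, so the reveals don't change that 10/11; it is now spread over the 3 remaining unopened envelopes.
P(win by switching) = (10/11) · (1/3) = 10/33.

10/33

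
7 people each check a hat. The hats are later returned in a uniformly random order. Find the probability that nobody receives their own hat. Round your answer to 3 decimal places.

0.368

This is the derangement probability: permutations of 7 with no fixed point.
D(7) = 7! · (1 − 1/1! + 1/2! − ··· + (−1)^7/7!) = 1854.
P = 1854/5040 = 103/280 ≈ 0.368.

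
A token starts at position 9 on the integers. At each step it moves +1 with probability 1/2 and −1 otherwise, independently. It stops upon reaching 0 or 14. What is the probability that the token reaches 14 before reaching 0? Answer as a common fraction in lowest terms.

9/14

With a fair step, P(i) = ½P(i−1) + ½P(i+1) with P(0)=0, P(14)=1 has the linear solution P(i) = i/14.
P(9) = 9/14.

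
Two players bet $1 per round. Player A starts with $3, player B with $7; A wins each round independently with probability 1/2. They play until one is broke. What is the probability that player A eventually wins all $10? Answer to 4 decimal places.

0.3000

With a fair step, P(i) = ½P(i−1) + ½P(i+1) with P(0)=0, P(10)=1 has the linear solution P(i) = i/10.
P(3) = 3/10 ≈ 0.3000.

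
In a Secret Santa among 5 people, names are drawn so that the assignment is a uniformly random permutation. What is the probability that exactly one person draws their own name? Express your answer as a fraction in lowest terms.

Choose which one is fixed: C(5,1) = 5 ways.
The remaining 4 must have no fixed point: D(4) = 9.
P = 5·9/120 = 3/8.

3/8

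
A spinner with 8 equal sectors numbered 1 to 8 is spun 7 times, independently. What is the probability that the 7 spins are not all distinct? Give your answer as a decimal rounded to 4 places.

0.9808

P(all 7 different) = 8/8 · 7/8 · ··· · 2/8 ≈ 0.0192.
P(at least two equal) = 1 − 0.0192 = 0.9808.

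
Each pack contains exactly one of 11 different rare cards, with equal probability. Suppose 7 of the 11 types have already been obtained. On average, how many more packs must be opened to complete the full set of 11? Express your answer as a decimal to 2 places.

22.92

Starting from 7 distinct types, each trial gives a new one with probability (11−i)/11 when i types are held, so the wait for the next new type is 11/(11−i).
E = 11/4 + 11/3 + 11/2 + 11/1 = 275/12 ≈ 22.92.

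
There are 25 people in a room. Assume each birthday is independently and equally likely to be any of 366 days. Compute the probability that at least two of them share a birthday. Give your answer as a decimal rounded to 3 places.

0.568

It's easier to compute the probability that all 25 are distinct.
P(all distinct) = 366/366 · 365/366 · ··· · 342/366 ≈ 0.432.
So the probability of at least one match is 1 − 0.432 = 0.568.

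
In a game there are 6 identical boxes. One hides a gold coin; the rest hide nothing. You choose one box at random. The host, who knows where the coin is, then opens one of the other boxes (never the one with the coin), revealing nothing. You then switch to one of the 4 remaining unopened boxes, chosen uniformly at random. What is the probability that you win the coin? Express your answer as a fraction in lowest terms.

Your original box holds the coin with probability 1/6, so the other 5 collectively hold it with probability 5/6.
The host can always find an empty box to open, so this doesn't change that 5/6; it is now spread over the 4 remaining unopened boxes.
P(win by switching) = (5/6) · (1/4) = 5/24.

5/24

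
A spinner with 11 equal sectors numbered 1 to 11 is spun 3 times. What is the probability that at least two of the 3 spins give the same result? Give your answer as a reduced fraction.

31/121

P(all 3 different) = 11/11 · 10/11 · ··· · 9/11 = 90/121.
P(at least two equal) = 1 − 90/121 = 31/121.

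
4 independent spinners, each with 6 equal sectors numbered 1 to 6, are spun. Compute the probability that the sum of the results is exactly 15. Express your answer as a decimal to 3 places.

There are 6^4 = 1296 equally likely outcomes.
The number of ordered 4-tuples from {1,…,6} summing to 15 is 140.
P(sum = 15) = 140/1296 = 35/324 ≈ 0.108.

0.108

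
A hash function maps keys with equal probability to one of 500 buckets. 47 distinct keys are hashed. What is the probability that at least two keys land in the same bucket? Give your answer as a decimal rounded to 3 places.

It's easier to compute the probability that all 47 are distinct.
P(all distinct) = 500/500 · 499/500 · ··· · 454/500 ≈ 0.107.
So the probability of at least one match is 1 − 0.107 = 0.893.

0.893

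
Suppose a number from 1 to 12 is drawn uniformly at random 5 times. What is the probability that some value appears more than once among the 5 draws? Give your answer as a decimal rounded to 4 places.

P(all 5 different) = 12/12 · 11/12 · ··· · 8/12 ≈ 0.3819.
P(at least two equal) = 1 − 0.3819 = 0.6181.

0.6181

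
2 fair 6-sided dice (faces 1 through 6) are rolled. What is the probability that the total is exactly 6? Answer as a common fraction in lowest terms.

5/36

There are 6^2 = 36 equally likely outcomes.
The number of ordered 2-tuples from {1,…,6} summing to 6 is 5.
P(sum = 6) = 5/36.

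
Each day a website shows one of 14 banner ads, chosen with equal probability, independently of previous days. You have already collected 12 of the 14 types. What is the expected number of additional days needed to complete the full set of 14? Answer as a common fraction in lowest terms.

21

Starting from 12 distinct types, each trial gives a new one with probability (14−i)/14 when i types are held, so the wait for the next new type is 14/(14−i).
E = 14/2 + 14/1 = 21.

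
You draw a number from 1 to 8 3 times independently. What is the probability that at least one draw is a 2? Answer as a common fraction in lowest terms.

P(no draw is a 2) = (7/8)^3 = 343/512.
P(at least one) = 1 − 343/512 = 169/512.

169/512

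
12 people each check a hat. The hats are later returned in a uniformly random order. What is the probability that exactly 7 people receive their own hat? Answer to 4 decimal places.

0.0001

Choose which 7 of the 12 are fixed: C(12,7) = 792 ways.
The remaining 5 must have no fixed point: D(5) = 44.
P = 792·44/479001600 = 11/151200 ≈ 0.0001.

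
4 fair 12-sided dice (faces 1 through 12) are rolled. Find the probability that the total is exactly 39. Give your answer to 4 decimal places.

There are 12^4 = 20736 equally likely outcomes.
The number of ordered 4-tuples from {1,…,12} summing to 39 is 220.
P(sum = 39) = 220/20736 = 55/5184 ≈ 0.0106.

0.0106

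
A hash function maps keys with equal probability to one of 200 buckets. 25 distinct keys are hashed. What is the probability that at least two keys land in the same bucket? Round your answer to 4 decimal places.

It's easier to compute the probability that all 25 are distinct.
P(all distinct) = 200/200 · 199/200 · ··· · 176/200 ≈ 0.2090.
So the probability of at least one match is 1 − 0.2090 = 0.7910.

0.7910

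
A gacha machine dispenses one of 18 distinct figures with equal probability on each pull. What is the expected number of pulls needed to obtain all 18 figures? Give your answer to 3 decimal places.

After i distinct types are collected, each trial gives a new one with probability (18−i)/18, so the expected wait for the next new type is 18/(18−i).
E = 18/18 + 18/17 + 18/16 + 18/15 + 18/14 + 18/13 + 18/12 + 18/11 + 18/10 + 18/9 + 18/8 + 18/7 + 18/6 + 18/5 + 18/4 + 18/3 + 18/2 + 18/1 = 42822903/680680 ≈ 62.912.

62.912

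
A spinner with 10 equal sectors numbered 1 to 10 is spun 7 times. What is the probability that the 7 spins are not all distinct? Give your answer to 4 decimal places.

0.9395

P(all 7 different) = 10/10 · 9/10 · ··· · 4/10 ≈ 0.0605.
P(at least two equal) = 1 − 0.0605 = 0.9395.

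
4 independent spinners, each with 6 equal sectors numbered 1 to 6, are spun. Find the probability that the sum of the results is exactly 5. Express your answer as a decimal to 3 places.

There are 6^4 = 1296 equally likely outcomes.
The number of ordered 4-tuples from {1,…,6} summing to 5 is 4.
P(sum = 5) = 4/1296 = 1/324 ≈ 0.003.

0.003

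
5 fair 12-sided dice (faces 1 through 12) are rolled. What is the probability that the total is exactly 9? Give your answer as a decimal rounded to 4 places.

There are 12^5 = 248832 equally likely outcomes.
The number of ordered 5-tuples from {1,…,12} summing to 9 is 70.
P(sum = 9) = 70/248832 = 35/124416 ≈ 0.0003.

0.0003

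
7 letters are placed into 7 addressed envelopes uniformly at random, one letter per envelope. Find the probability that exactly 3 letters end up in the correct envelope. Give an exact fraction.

1/16

Choose which 3 of the 7 are fixed: C(7,3) = 35 ways.
The remaining 4 must have no fixed point: D(4) = 9.
P = 35·9/5040 = 1/16.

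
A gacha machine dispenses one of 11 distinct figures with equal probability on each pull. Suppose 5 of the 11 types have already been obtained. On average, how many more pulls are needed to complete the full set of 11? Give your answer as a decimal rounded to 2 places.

Starting from 5 distinct types, each trial gives a new one with probability (11−i)/11 when i types are held, so the wait for the next new type is 11/(11−i).
E = 11/6 + 11/5 + 11/4 + 11/3 + 11/2 + 11/1 = 539/20 ≈ 26.95.

26.95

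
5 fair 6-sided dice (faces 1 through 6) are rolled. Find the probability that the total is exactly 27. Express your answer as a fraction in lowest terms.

There are 6^5 = 7776 equally likely outcomes.
The number of ordered 5-tuples from {1,…,6} summing to 27 is 35.
P(sum = 27) = 35/7776.

35/7776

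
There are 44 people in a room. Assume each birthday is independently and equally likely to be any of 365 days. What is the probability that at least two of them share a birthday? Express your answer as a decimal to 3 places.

It's easier to compute the probability that all 44 are distinct.
P(all distinct) = 365/365 · 364/365 · ··· · 322/365 ≈ 0.067.
So the probability of at least one match is 1 − 0.067 = 0.933.

0.933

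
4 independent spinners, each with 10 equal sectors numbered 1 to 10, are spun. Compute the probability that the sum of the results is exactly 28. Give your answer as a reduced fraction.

83/2000

There are 10^4 = 10000 equally likely outcomes.
The number of ordered 4-tuples from {1,…,10} summing to 28 is 415.
P(sum = 28) = 415/10000 = 83/2000.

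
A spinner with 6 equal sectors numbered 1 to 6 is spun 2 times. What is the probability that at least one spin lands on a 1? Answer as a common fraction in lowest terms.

11/36

P(no spin lands on a 1) = (5/6)^2 = 25/36.
P(at least one) = 1 − 25/36 = 11/36.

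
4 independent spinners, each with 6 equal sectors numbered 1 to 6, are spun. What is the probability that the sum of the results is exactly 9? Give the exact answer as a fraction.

7/162

There are 6^4 = 1296 equally likely outcomes.
The number of ordered 4-tuples from {1,…,6} summing to 9 is 56.
P(sum = 9) = 56/1296 = 7/162.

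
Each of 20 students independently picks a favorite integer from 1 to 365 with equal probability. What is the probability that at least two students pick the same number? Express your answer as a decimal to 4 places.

0.4114

It's easier to compute the probability that all 20 are distinct.
P(all distinct) = 365/365 · 364/365 · ··· · 346/365 ≈ 0.5886.
So the probability of at least one match is 1 − 0.5886 = 0.4114.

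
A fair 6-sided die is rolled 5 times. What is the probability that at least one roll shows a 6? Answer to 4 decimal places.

0.5981

P(no roll shows a 6) = (5/6)^5 ≈ 0.4019.
P(at least one) = 1 − 0.4019 = 0.5981.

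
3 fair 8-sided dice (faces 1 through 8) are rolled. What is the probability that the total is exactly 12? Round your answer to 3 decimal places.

0.090

There are 8^3 = 512 equally likely outcomes.
The number of ordered 3-tuples from {1,…,8} summing to 12 is 46.
P(sum = 12) = 46/512 = 23/256 ≈ 0.090.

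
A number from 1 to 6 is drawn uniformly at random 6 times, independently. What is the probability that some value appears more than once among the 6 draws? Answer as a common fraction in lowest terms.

P(all 6 different) = 6/6 · 5/6 · ··· · 1/6 = 5/324.
P(at least two equal) = 1 − 5/324 = 319/324.

319/324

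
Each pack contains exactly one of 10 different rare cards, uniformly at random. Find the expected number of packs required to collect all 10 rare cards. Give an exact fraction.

After i distinct types are collected, each trial gives a new one with probability (10−i)/10, so the expected wait for the next new type is 10/(10−i).
E = 10/10 + 10/9 + 10/8 + 10/7 + 10/6 + 10/5 + 10/4 + 10/3 + 10/2 + 10/1 = 7381/252.

7381/252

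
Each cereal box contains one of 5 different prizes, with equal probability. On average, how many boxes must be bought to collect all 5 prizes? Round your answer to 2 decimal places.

After i distinct types are collected, each trial gives a new one with probability (5−i)/5, so the expected wait for the next new type is 5/(5−i).
E = 5/5 + 5/4 + 5/3 + 5/2 + 5/1 = 137/12 ≈ 11.42.

11.42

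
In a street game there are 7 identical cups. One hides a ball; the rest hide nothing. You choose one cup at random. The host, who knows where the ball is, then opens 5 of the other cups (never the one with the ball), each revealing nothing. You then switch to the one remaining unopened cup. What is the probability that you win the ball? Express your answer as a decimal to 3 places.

0.857

Your original cup holds the ball with probability 1/7, so the other 6 collectively hold it with probability 6/7.
The host can always find 5 empty cups to open, so the reveals don't change that 6/7; it is now spread over the 1 remaining unopened cup.
P(win by switching) = (6/7) · (1/1) = 6/7 ≈ 0.857.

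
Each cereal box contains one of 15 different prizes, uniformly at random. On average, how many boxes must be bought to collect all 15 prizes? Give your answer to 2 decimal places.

After i distinct types are collected, each trial gives a new one with probability (15−i)/15, so the expected wait for the next new type is 15/(15−i).
E = 15/15 + 15/14 + 15/13 + 15/12 + 15/11 + 15/10 + 15/9 + 15/8 + 15/7 + 15/6 + 15/5 + 15/4 + 15/3 + 15/2 + 15/1 = 1195757/24024 ≈ 49.77.

49.77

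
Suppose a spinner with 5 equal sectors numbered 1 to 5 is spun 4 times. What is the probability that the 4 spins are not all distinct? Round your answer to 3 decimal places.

0.808

P(all 4 different) = 5/5 · 4/5 · ··· · 2/5 ≈ 0.192.
P(at least two equal) = 1 − 0.192 = 0.808.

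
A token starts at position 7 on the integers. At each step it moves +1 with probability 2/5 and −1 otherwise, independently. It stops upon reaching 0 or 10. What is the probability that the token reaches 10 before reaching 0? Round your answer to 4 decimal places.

0.2839

Let r = q/p = (3/5)/(2/5) = 3/2. The recurrence P(i) = p·P(i+1) + q·P(i−1) with P(0)=0, P(10)=1 gives P(i) = (1 − r^i)/(1 − r^10).
P(7) = (1 − (3/2)^7) / (1 − (3/2)^10) = 16472/58025 ≈ 0.2839.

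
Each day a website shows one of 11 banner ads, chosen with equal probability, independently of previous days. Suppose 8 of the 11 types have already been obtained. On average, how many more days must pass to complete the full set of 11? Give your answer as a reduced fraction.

121/6

Starting from 8 distinct types, each trial gives a new one with probability (11−i)/11 when i types are held, so the wait for the next new type is 11/(11−i).
E = 11/3 + 11/2 + 11/1 = 121/6.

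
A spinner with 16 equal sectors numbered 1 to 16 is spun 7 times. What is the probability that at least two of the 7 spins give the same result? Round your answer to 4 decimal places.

0.7852

P(all 7 different) = 16/16 · 15/16 · ··· · 10/16 ≈ 0.2148.
P(at least two equal) = 1 − 0.2148 = 0.7852.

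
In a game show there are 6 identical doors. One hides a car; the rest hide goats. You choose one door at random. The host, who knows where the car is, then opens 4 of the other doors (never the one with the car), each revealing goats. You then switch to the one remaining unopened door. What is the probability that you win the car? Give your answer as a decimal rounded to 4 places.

0.8333

Your original door holds the car with probability 1/6, so the other 5 collectively hold it with probability 5/6.
The host can always find 4 empty doors to open, so the reveals don't change that 5/6; it is now spread over the 1 remaining unopened door.
P(win by switching) = (5/6) · (1/1) = 5/6 ≈ 0.8333.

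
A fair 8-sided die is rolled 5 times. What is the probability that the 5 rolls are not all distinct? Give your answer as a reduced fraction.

407/512

P(all 5 different) = 8/8 · 7/8 · ··· · 4/8 = 105/512.
P(at least two equal) = 1 − 105/512 = 407/512.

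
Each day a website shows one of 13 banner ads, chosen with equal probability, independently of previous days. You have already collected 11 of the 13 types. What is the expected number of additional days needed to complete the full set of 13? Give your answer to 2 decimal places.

19.50

Starting from 11 distinct types, each trial gives a new one with probability (13−i)/13 when i types are held, so the wait for the next new type is 13/(13−i).
E = 13/2 + 13/1 = 39/2 ≈ 19.50.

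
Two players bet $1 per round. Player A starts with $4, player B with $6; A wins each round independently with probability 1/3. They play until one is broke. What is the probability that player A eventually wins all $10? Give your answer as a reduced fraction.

5/341

Let r = q/p = (2/3)/(1/3) = 2. The recurrence P(i) = p·P(i+1) + q·P(i−1) with P(0)=0, P(10)=1 gives P(i) = (1 − r^i)/(1 − r^10).
P(4) = (1 − (2)^4) / (1 − (2)^10) = 5/341.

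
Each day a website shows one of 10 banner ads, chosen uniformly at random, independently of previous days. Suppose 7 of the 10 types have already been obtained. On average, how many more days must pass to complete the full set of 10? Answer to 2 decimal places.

Starting from 7 distinct types, each trial gives a new one with probability (10−i)/10 when i types are held, so the wait for the next new type is 10/(10−i).
E = 10/3 + 10/2 + 10/1 = 55/3 ≈ 18.33.

18.33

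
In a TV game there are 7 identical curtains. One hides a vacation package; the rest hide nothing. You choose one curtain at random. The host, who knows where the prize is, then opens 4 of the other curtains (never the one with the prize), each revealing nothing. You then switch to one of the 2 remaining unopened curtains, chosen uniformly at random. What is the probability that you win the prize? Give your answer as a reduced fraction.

3/7

Your original curtain holds the prize with probability 1/7, so the other 6 collectively hold it with probability 6/7.
The host can always find 4 empty curtains to open, so the reveals don't change that 6/7; it is now spread over the 2 remaining unopened curtains.
P(win by switching) = (6/7) · (1/2) = 3/7.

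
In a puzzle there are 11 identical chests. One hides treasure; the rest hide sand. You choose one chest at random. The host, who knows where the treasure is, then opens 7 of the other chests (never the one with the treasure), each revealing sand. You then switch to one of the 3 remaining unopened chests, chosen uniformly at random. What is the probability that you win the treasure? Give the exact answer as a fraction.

10/33

Your original chest holds the treasure with probability 1/11, so the other 10 collectively hold it with probability 10/11.
The host can always find 7 empty chests to open, so the reveals don't change that 10/11; it is now spread over the 3 remaining unopened chests.
P(win by switching) = (10/11) · (1/3) = 10/33.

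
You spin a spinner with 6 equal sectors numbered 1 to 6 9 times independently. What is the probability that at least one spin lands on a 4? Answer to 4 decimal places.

0.8062

P(no spin lands on a 4) = (5/6)^9 ≈ 0.1938.
P(at least one) = 1 − 0.1938 = 0.8062.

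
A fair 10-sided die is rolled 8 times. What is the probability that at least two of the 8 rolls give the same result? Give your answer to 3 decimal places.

0.982

P(all 8 different) = 10/10 · 9/10 · ··· · 3/10 ≈ 0.018.
P(at least two equal) = 1 − 0.018 = 0.982.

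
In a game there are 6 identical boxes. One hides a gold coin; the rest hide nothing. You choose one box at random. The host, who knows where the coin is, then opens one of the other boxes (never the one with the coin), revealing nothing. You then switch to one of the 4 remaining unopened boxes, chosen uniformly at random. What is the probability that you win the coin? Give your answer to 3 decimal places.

Your original box holds the coin with probability 1/6, so the other 5 collectively hold it with probability 5/6.
The host can always find an empty box to open, so this doesn't change that 5/6; it is now spread over the 4 remaining unopened boxes.
P(win by switching) = (5/6) · (1/4) = 5/24 ≈ 0.208.

0.208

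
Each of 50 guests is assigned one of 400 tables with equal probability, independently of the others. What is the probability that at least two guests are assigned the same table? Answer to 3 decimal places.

It's easier to compute the probability that all 50 are distinct.
P(all distinct) = 400/400 · 399/400 · ··· · 351/400 ≈ 0.041.
So the probability of at least one match is 1 − 0.041 = 0.959.

0.959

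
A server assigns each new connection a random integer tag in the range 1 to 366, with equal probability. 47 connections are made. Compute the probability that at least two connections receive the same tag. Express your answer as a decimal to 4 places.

0.9544

It's easier to compute the probability that all 47 are distinct.
P(all distinct) = 366/366 · 365/366 · ··· · 320/366 ≈ 0.0456.
So the probability of at least one match is 1 − 0.0456 = 0.9544.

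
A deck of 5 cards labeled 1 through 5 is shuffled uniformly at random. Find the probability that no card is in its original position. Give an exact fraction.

This is the derangement probability: permutations of 5 with no fixed point.
D(5) = 5! · (1 − 1/1! + 1/2! − ··· + (−1)^5/5!) = 44.
P = 44/120 = 11/30.

11/30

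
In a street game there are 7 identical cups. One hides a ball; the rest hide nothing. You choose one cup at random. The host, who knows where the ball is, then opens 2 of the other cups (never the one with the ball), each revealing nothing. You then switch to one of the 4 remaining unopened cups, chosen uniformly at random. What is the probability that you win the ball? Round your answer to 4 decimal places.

Your original cup holds the ball with probability 1/7, so the other 6 collectively hold it with probability 6/7.
The host can always find 2 empty cups to open, so the reveals don't change that 6/7; it is now spread over the 4 remaining unopened cups.
P(win by switching) = (6/7) · (1/4) = 3/14 ≈ 0.2143.

0.2143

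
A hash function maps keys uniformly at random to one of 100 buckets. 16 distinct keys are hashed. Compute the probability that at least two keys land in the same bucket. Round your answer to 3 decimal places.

It's easier to compute the probability that all 16 are distinct.
P(all distinct) = 100/100 · 99/100 · ··· · 85/100 ≈ 0.282.
So the probability of at least one match is 1 − 0.282 = 0.718.

0.718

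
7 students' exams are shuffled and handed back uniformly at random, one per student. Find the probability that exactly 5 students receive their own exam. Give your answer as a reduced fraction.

Choose which 5 of the 7 are fixed: C(7,5) = 21 ways.
The remaining 2 must have no fixed point: D(2) = 1.
P = 21·1/5040 = 1/240.

1/240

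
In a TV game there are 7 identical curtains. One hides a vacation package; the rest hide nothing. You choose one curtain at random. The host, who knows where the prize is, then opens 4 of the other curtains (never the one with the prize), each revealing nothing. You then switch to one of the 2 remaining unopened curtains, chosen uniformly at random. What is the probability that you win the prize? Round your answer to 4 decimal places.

0.4286

Your original curtain holds the prize with probability 1/7, so the other 6 collectively hold it with probability 6/7.
The host can always find 4 empty curtains to open, so the reveals don't change that 6/7; it is now spread over the 2 remaining unopened curtains.
P(win by switching) = (6/7) · (1/2) = 3/7 ≈ 0.4286.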